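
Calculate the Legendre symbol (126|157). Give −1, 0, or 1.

1

Euler's criterion: (126/157) ≡ 126^78 (mod 157).
126^2 ≡ 19 (mod 157)
126^4 ≡ 47 (mod 157)
126^8 ≡ 11 (mod 157)
126^16 ≡ 121 (mod 157)
126^32 ≡ 40 (mod 157)
126^64 ≡ 30 (mod 157)
126^78 = 126^(64+8+4+2) ≡ 1 (mod 157).
Result is 1, so (126/157) = 1.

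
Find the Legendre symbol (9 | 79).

Reciprocity: 9 ≡ 1 and 79 ≡ 3 (mod 4), so (9/79) = +(79/9).
Reduce top mod 9: now compute (7/9).
Reciprocity: 7 ≡ 3 and 9 ≡ 1 (mod 4), so (7/9) = +(9/7).
Reduce top mod 7: now compute (2/7).
Pull out 2: since 7 ≡ 7 (mod 8), (2/7) = +1.
Reached (1/7) = 1. Collecting the sign flips along the way, the symbol is +1.

1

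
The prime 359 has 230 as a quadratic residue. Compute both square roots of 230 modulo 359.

45, 314

Since 359 ≡ 3 (mod 4), a square root of 230 is 230^((359+1)/4) = 230^90 mod 359.
Repeated squaring: 230^2≡127, 230^4≡333, 230^8≡317, 230^16≡328, 230^32≡243, 230^64≡173 (mod 359).
230^90 = 230^(64+16+8+2) ≡ 45 (mod 359).
Check: 45² = 2025 ≡ 230 (mod 359). The two roots are 45 and 314.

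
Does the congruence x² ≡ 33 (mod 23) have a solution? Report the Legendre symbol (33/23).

Euler's criterion: (33/23) ≡ 10^11 (mod 23).
10^2 ≡ 8 (mod 23)
10^4 ≡ 18 (mod 23)
10^8 ≡ 2 (mod 23)
10^11 = 10^(8+2+1) ≡ 22 (mod 23).
Result is 22 ≡ −1, so (33/23) = −1.

-1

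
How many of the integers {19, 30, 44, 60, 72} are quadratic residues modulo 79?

(19/79) = +1 → QR.
(30/79) = -1 → non-residue.
(44/79) = +1 → QR.
(60/79) = -1 → non-residue.
(72/79) = +1 → QR.
Total quadratic residues among the 5: 3.

3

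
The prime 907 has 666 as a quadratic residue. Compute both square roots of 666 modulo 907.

Since 907 ≡ 3 (mod 4), a square root of 666 is 666^((907+1)/4) = 666^227 mod 907.
Repeated squaring: 666^2≡33, 666^4≡182, 666^8≡472, 666^16≡569, 666^32≡869, 666^64≡537, 666^128≡850 (mod 907).
666^227 = 666^(128+64+32+2+1) ≡ 185 (mod 907).
Check: 185² = 34225 ≡ 666 (mod 907). The two roots are 185 and 722.

185, 722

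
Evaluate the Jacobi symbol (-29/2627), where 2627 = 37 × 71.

1

First reduce: -29 ≡ 2598 (mod 2627).
Pull out 2: since 2627 ≡ 3 (mod 8), (2/2627) = -1.
Reciprocity: 1299 ≡ 3 and 2627 ≡ 3 (mod 4), so (1299/2627) = −(2627/1299).
Reduce top mod 1299: now compute (29/1299).
Reciprocity: 29 ≡ 1 and 1299 ≡ 3 (mod 4), so (29/1299) = +(1299/29).
Reduce top mod 29: now compute (23/29).
Reciprocity: 23 ≡ 3 and 29 ≡ 1 (mod 4), so (23/29) = +(29/23).
Reduce top mod 23: now compute (6/23).
Pull out 2: since 23 ≡ 7 (mod 8), (2/23) = +1.
Reciprocity: 3 ≡ 3 and 23 ≡ 3 (mod 4), so (3/23) = −(23/3).
Reduce top mod 3: now compute (2/3).
Pull out 2: since 3 ≡ 3 (mod 8), (2/3) = -1.
Reached (1/3) = 1. Collecting the sign flips along the way, the symbol is +1.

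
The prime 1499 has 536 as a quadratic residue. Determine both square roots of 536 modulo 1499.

662, 837

Since 1499 ≡ 3 (mod 4), a square root of 536 is 536^((1499+1)/4) = 536^375 mod 1499.
Repeated squaring: 536^2≡987, 536^4≡1318, 536^8≡1282, 536^16≡620, 536^32≡656, 536^64≡123, 536^128≡139, 536^256≡1333 (mod 1499).
536^375 = 536^(256+64+32+16+4+2+1) ≡ 837 (mod 1499).
Check: 837² = 700569 ≡ 536 (mod 1499). The two roots are 662 and 837.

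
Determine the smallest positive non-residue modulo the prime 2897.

(2/2897) = +1, so 2 is a residue.
(3/2897) = −1, so 3 is the smallest positive non-residue mod 2897.

3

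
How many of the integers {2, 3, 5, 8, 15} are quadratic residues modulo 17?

3

(2/17) = +1 → QR.
(3/17) = -1 → non-residue.
(5/17) = -1 → non-residue.
(8/17) = +1 → QR.
(15/17) = +1 → QR.
Total quadratic residues among the 5: 3.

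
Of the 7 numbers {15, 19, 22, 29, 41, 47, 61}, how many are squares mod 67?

(15/67) = +1 → QR.
(19/67) = +1 → QR.
(22/67) = +1 → QR.
(29/67) = +1 → QR.
(41/67) = -1 → non-residue.
(47/67) = +1 → QR.
(61/67) = -1 → non-residue.
Total quadratic residues among the 7: 5.

5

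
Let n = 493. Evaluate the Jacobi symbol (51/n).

Reciprocity: 51 ≡ 3 and 493 ≡ 1 (mod 4), so (51/493) = +(493/51).
Reduce top mod 51: now compute (34/51).
Pull out 2: since 51 ≡ 3 (mod 8), (2/51) = -1.
Reciprocity: 17 ≡ 1 and 51 ≡ 3 (mod 4), so (17/51) = +(51/17).
Reduce top mod 17: now compute (0/17).
Top reduces to 0: gcd > 1, so the symbol is 0.

0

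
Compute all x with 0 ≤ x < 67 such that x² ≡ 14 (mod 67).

Since 67 ≡ 3 (mod 4), a square root of 14 is 14^((67+1)/4) = 14^17 mod 67.
Repeated squaring: 14^2≡62, 14^4≡25, 14^8≡22, 14^16≡15 (mod 67).
14^17 = 14^(16+1) ≡ 9 (mod 67).
Check: 9² = 81 ≡ 14 (mod 67). The two roots are 9 and 58.

9, 58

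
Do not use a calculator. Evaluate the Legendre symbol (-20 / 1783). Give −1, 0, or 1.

1

First reduce: -20 ≡ 1763 (mod 1783).
Reciprocity: 1763 ≡ 3 and 1783 ≡ 3 (mod 4), so (1763/1783) = −(1783/1763).
Reduce top mod 1763: now compute (20/1763).
Pull out 2^2: since 1763 ≡ 3 (mod 8), (2/1763) = -1, so (2/1763)^2 = +1.
Reciprocity: 5 ≡ 1 and 1763 ≡ 3 (mod 4), so (5/1763) = +(1763/5).
Reduce top mod 5: now compute (3/5).
Reciprocity: 3 ≡ 3 and 5 ≡ 1 (mod 4), so (3/5) = +(5/3).
Reduce top mod 3: now compute (2/3).
Pull out 2: since 3 ≡ 3 (mod 8), (2/3) = -1.
Reached (1/3) = 1. Collecting the sign flips along the way, the symbol is +1.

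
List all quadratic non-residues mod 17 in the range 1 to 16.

Square k = 1,…,8 (k and 17−k give the same square):
1²=1, 2²=4, 3²=9, 4²=16, 5²≡8, 6²≡2, 7²≡15, 8²≡13 (mod 17).
The residues are {1, 2, 4, 8, 9, 13, 15, 16}; the non-residues are the remaining 8 nonzero classes.

3, 5, 6, 7, 10, 11, 12, 14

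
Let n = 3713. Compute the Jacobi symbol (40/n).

Pull out 2^3: since 3713 ≡ 1 (mod 8), (2/3713) = +1, so (2/3713)^3 = +1.
Reciprocity: 5 ≡ 1 and 3713 ≡ 1 (mod 4), so (5/3713) = +(3713/5).
Reduce top mod 5: now compute (3/5).
Reciprocity: 3 ≡ 3 and 5 ≡ 1 (mod 4), so (3/5) = +(5/3).
Reduce top mod 3: now compute (2/3).
Pull out 2: since 3 ≡ 3 (mod 8), (2/3) = -1.
Reached (1/3) = 1. Collecting the sign flips along the way, the symbol is -1.

-1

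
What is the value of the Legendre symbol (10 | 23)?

Euler's criterion: (10/23) ≡ 10^11 (mod 23).
10^2 ≡ 8 (mod 23)
10^4 ≡ 18 (mod 23)
10^8 ≡ 2 (mod 23)
10^11 = 10^(8+2+1) ≡ 22 (mod 23).
Result is 22 ≡ −1, so (10/23) = −1.

-1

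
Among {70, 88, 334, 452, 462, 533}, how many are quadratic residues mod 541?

3

(70/541) = -1 → non-residue.
(88/541) = +1 → QR.
(334/541) = +1 → QR.
(452/541) = -1 → non-residue.
(462/541) = +1 → QR.
(533/541) = -1 → non-residue.
Total quadratic residues among the 6: 3.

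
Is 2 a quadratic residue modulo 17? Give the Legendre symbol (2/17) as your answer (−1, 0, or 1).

Pull out 2: since 17 ≡ 1 (mod 8), (2/17) = +1.
Reached (1/17) = 1. Collecting the sign flips along the way, the symbol is +1.

1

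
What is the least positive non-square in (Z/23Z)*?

(2/23) = +1, so 2 is a residue.
(3/23) = +1, so 3 is a residue.
(4/23) = +1, so 4 is a residue.
(5/23) = −1, so 5 is the smallest positive non-residue mod 23.

5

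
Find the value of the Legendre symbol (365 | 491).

-1

Reciprocity: 365 ≡ 1 and 491 ≡ 3 (mod 4), so (365/491) = +(491/365).
Reduce top mod 365: now compute (126/365).
Pull out 2: since 365 ≡ 5 (mod 8), (2/365) = -1.
Reciprocity: 63 ≡ 3 and 365 ≡ 1 (mod 4), so (63/365) = +(365/63).
Reduce top mod 63: now compute (50/63).
Pull out 2: since 63 ≡ 7 (mod 8), (2/63) = +1.
Reciprocity: 25 ≡ 1 and 63 ≡ 3 (mod 4), so (25/63) = +(63/25).
Reduce top mod 25: now compute (13/25).
Reciprocity: 13 ≡ 1 and 25 ≡ 1 (mod 4), so (13/25) = +(25/13).
Reduce top mod 13: now compute (12/13).
Pull out 2^2: since 13 ≡ 5 (mod 8), (2/13) = -1, so (2/13)^2 = +1.
Reciprocity: 3 ≡ 3 and 13 ≡ 1 (mod 4), so (3/13) = +(13/3).
Reduce top mod 3: now compute (1/3).
Reached (1/3) = 1. Collecting the sign flips along the way, the symbol is -1.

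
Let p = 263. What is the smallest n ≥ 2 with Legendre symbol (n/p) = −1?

5

(2/263) = +1, so 2 is a residue.
(3/263) = +1, so 3 is a residue.
(4/263) = +1, so 4 is a residue.
(5/263) = −1, so 5 is the smallest positive non-residue mod 263.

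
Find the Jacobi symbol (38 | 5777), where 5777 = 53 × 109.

1

Pull out 2: since 5777 ≡ 1 (mod 8), (2/5777) = +1.
Reciprocity: 19 ≡ 3 and 5777 ≡ 1 (mod 4), so (19/5777) = +(5777/19).
Reduce top mod 19: now compute (1/19).
Reached (1/19) = 1. Collecting the sign flips along the way, the symbol is +1.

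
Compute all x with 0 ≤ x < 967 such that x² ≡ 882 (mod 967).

Since 967 ≡ 3 (mod 4), a square root of 882 is 882^((967+1)/4) = 882^242 mod 967.
Repeated squaring: 882^2≡456, 882^4≡31, 882^8≡961, 882^16≡36, 882^32≡329, 882^64≡904, 882^128≡101 (mod 967).
882^242 = 882^(128+64+32+16+2) ≡ 924 (mod 967).
Check: 924² = 853776 ≡ 882 (mod 967). The two roots are 43 and 924.

43, 924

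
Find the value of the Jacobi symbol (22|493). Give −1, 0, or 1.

Pull out 2: since 493 ≡ 5 (mod 8), (2/493) = -1.
Reciprocity: 11 ≡ 3 and 493 ≡ 1 (mod 4), so (11/493) = +(493/11).
Reduce top mod 11: now compute (9/11).
Reciprocity: 9 ≡ 1 and 11 ≡ 3 (mod 4), so (9/11) = +(11/9).
Reduce top mod 9: now compute (2/9).
Pull out 2: since 9 ≡ 1 (mod 8), (2/9) = +1.
Reached (1/9) = 1. Collecting the sign flips along the way, the symbol is -1.

-1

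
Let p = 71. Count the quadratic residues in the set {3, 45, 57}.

3

(3/71) = +1 → QR.
(45/71) = +1 → QR.
(57/71) = +1 → QR.
Total quadratic residues among the 3: 3.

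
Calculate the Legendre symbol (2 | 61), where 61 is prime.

Euler's criterion: (2/61) ≡ 2^30 (mod 61).
2^2 ≡ 4 (mod 61)
2^4 ≡ 16 (mod 61)
2^8 ≡ 12 (mod 61)
2^16 ≡ 22 (mod 61)
2^30 = 2^(16+8+4+2) ≡ 60 (mod 61).
Result is 60 ≡ −1, so (2/61) = −1.

-1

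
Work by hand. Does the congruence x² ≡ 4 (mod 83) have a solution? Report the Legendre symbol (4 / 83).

Pull out 2^2: since 83 ≡ 3 (mod 8), (2/83) = -1, so (2/83)^2 = +1.
Reached (1/83) = 1. Collecting the sign flips along the way, the symbol is +1.

1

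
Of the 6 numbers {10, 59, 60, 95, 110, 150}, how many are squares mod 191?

4

(10/191) = +1 → QR.
(59/191) = +1 → QR.
(60/191) = +1 → QR.
(95/191) = -1 → non-residue.
(110/191) = -1 → non-residue.
(150/191) = +1 → QR.
Total quadratic residues among the 6: 4.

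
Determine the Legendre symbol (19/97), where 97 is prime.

-1

Euler's criterion: (19/97) ≡ 19^48 (mod 97).
19^2 ≡ 70 (mod 97)
19^4 ≡ 50 (mod 97)
19^8 ≡ 75 (mod 97)
19^16 ≡ 96 (mod 97)
19^32 ≡ 1 (mod 97)
19^48 = 19^(32+16) ≡ 96 (mod 97).
Result is 96 ≡ −1, so (19/97) = −1.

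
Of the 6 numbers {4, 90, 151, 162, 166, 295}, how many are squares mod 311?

(4/311) = +1 → QR.
(90/311) = +1 → QR.
(151/311) = -1 → non-residue.
(162/311) = +1 → QR.
(166/311) = +1 → QR.
(295/311) = -1 → non-residue.
Total quadratic residues among the 6: 4.

4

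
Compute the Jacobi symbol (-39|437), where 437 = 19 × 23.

First reduce: -39 ≡ 398 (mod 437).
Pull out 2: since 437 ≡ 5 (mod 8), (2/437) = -1.
Reciprocity: 199 ≡ 3 and 437 ≡ 1 (mod 4), so (199/437) = +(437/199).
Reduce top mod 199: now compute (39/199).
Reciprocity: 39 ≡ 3 and 199 ≡ 3 (mod 4), so (39/199) = −(199/39).
Reduce top mod 39: now compute (4/39).
Pull out 2^2: since 39 ≡ 7 (mod 8), (2/39) = +1, so (2/39)^2 = +1.
Reached (1/39) = 1. Collecting the sign flips along the way, the symbol is +1.

1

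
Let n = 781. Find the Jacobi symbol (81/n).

1

Reciprocity: 81 ≡ 1 and 781 ≡ 1 (mod 4), so (81/781) = +(781/81).
Reduce top mod 81: now compute (52/81).
Pull out 2^2: since 81 ≡ 1 (mod 8), (2/81) = +1, so (2/81)^2 = +1.
Reciprocity: 13 ≡ 1 and 81 ≡ 1 (mod 4), so (13/81) = +(81/13).
Reduce top mod 13: now compute (3/13).
Reciprocity: 3 ≡ 3 and 13 ≡ 1 (mod 4), so (3/13) = +(13/3).
Reduce top mod 3: now compute (1/3).
Reached (1/3) = 1. Collecting the sign flips along the way, the symbol is +1.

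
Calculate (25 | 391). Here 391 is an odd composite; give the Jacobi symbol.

1

Reciprocity: 25 ≡ 1 and 391 ≡ 3 (mod 4), so (25/391) = +(391/25).
Reduce top mod 25: now compute (16/25).
Pull out 2^4: since 25 ≡ 1 (mod 8), (2/25) = +1, so (2/25)^4 = +1.
Reached (1/25) = 1. Collecting the sign flips along the way, the symbol is +1.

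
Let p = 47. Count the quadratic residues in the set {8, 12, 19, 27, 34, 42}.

5

(8/47) = +1 → QR.
(12/47) = +1 → QR.
(19/47) = -1 → non-residue.
(27/47) = +1 → QR.
(34/47) = +1 → QR.
(42/47) = +1 → QR.
Total quadratic residues among the 6: 5.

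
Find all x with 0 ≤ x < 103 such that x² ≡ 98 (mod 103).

Since 103 ≡ 3 (mod 4), a square root of 98 is 98^((103+1)/4) = 98^26 mod 103.
Repeated squaring: 98^2≡25, 98^4≡7, 98^8≡49, 98^16≡32 (mod 103).
98^26 = 98^(16+8+2) ≡ 60 (mod 103).
Check: 60² = 3600 ≡ 98 (mod 103). The two roots are 43 and 60.

43, 60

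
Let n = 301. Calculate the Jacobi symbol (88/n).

-1

Pull out 2^3: since 301 ≡ 5 (mod 8), (2/301) = -1, so (2/301)^3 = -1.
Reciprocity: 11 ≡ 3 and 301 ≡ 1 (mod 4), so (11/301) = +(301/11).
Reduce top mod 11: now compute (4/11).
Pull out 2^2: since 11 ≡ 3 (mod 8), (2/11) = -1, so (2/11)^2 = +1.
Reached (1/11) = 1. Collecting the sign flips along the way, the symbol is -1.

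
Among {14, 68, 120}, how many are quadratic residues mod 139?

(14/139) = -1 → non-residue.
(68/139) = -1 → non-residue.
(120/139) = +1 → QR.
Total quadratic residues among the 3: 1.

1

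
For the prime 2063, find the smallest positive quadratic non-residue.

(2/2063) = +1, so 2 is a residue.
(3/2063) = +1, so 3 is a residue.
(4/2063) = +1, so 4 is a residue.
(5/2063) = −1, so 5 is the smallest positive non-residue mod 2063.

5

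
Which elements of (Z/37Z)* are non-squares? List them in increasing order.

2,5,6,8,13,14,15,17,18,19,20,22,23,24,29,31,32,35

Square k = 1,…,18 (k and 37−k give the same square):
1²=1, 2²=4, 3²=9, 4²=16, 5²=25, 6²=36, 7²≡12, 8²≡27, 9²≡7, 10²≡26, 11²≡10, 12²≡33, 13²≡21, 14²≡11, 15²≡3, 16²≡34, 17²≡30, 18²≡28 (mod 37).
The residues are {1, 3, 4, 7, 9, 10, 11, 12, 16, 21, 25, 26, 27, 28, 30, 33, 34, 36}; the non-residues are the remaining 18 nonzero classes.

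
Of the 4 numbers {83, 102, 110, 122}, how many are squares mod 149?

(83/149) = -1 → non-residue.
(102/149) = +1 → QR.
(110/149) = +1 → QR.
(122/149) = -1 → non-residue.
Total quadratic residues among the 4: 2.

2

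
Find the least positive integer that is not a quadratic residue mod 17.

(2/17) = +1, so 2 is a residue.
(3/17) = −1, so 3 is the smallest positive non-residue mod 17.

3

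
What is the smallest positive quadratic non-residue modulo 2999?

(2/2999) = +1, so 2 is a residue.
(3/2999) = +1, so 3 is a residue.
(4/2999) = +1, so 4 is a residue.
(5/2999) = +1, so 5 is a residue.
(6/2999) = +1, so 6 is a residue.
(7/2999) = +1, so 7 is a residue.
(8/2999) = +1, so 8 is a residue.
(9/2999) = +1, so 9 is a residue.
(10/2999) = +1, so 10 is a residue.
(11/2999) = +1, so 11 is a residue.
(12/2999) = +1, so 12 is a residue.
(13/2999) = +1, so 13 is a residue.
(14/2999) = +1, so 14 is a residue.
(15/2999) = +1, so 15 is a residue.
(16/2999) = +1, so 16 is a residue.
(17/2999) = −1, so 17 is the smallest positive non-residue mod 2999.

17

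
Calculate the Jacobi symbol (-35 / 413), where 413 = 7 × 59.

First reduce: -35 ≡ 378 (mod 413).
Pull out 2: since 413 ≡ 5 (mod 8), (2/413) = -1.
Reciprocity: 189 ≡ 1 and 413 ≡ 1 (mod 4), so (189/413) = +(413/189).
Reduce top mod 189: now compute (35/189).
Reciprocity: 35 ≡ 3 and 189 ≡ 1 (mod 4), so (35/189) = +(189/35).
Reduce top mod 35: now compute (14/35).
Pull out 2: since 35 ≡ 3 (mod 8), (2/35) = -1.
Reciprocity: 7 ≡ 3 and 35 ≡ 3 (mod 4), so (7/35) = −(35/7).
Reduce top mod 7: now compute (0/7).
Top reduces to 0: gcd > 1, so the symbol is 0.

0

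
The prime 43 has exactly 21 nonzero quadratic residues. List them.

1, 4, 6, 9, 10, 11, 13, 14, 15, 16, 17, 21, 23, 24, 25, 31, 35, 36, 38, 40, 41

Square k = 1,…,21 (k and 43−k give the same square):
1²=1, 2²=4, 3²=9, 4²=16, 5²=25, 6²=36, 7²≡6, 8²≡21, 9²≡38, 10²≡14, 11²≡35, 12²≡15, 13²≡40, 14²≡24, 15²≡10, 16²≡41, 17²≡31, 18²≡23, 19²≡17, 20²≡13, 21²≡11 (mod 43).
So the quadratic residues mod 43 are {1, 4, 6, 9, 10, 11, 13, 14, 15, 16, 17, 21, 23, 24, 25, 31, 35, 36, 38, 40, 41}.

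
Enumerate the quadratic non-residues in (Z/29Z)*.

2,3,8,10,11,12,14,15,17,18,19,21,26,27

Square k = 1,…,14 (k and 29−k give the same square):
1²=1, 2²=4, 3²=9, 4²=16, 5²=25, 6²≡7, 7²≡20, 8²≡6, 9²≡23, 10²≡13, 11²≡5, 12²≡28, 13²≡24, 14²≡22 (mod 29).
The residues are {1, 4, 5, 6, 7, 9, 13, 16, 20, 22, 23, 24, 25, 28}; the non-residues are the remaining 14 nonzero classes.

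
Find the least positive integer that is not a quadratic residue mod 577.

5

(2/577) = +1, so 2 is a residue.
(3/577) = +1, so 3 is a residue.
(4/577) = +1, so 4 is a residue.
(5/577) = −1, so 5 is the smallest positive non-residue mod 577.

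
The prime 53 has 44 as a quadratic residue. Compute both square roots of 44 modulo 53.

16, 37

53 ≡ 1 (mod 4), so we find a root by search.
Trying successive values, 16² = 256 ≡ 44 (mod 53). The other root is 53 − 16 = 37.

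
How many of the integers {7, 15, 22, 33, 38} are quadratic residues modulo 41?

(7/41) = -1 → non-residue.
(15/41) = -1 → non-residue.
(22/41) = -1 → non-residue.
(33/41) = +1 → QR.
(38/41) = -1 → non-residue.
Total quadratic residues among the 5: 1.

1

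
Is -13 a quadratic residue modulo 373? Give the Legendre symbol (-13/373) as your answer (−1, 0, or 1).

First reduce: -13 ≡ 360 (mod 373).
Pull out 2^3: since 373 ≡ 5 (mod 8), (2/373) = -1, so (2/373)^3 = -1.
Reciprocity: 45 ≡ 1 and 373 ≡ 1 (mod 4), so (45/373) = +(373/45).
Reduce top mod 45: now compute (13/45).
Reciprocity: 13 ≡ 1 and 45 ≡ 1 (mod 4), so (13/45) = +(45/13).
Reduce top mod 13: now compute (6/13).
Pull out 2: since 13 ≡ 5 (mod 8), (2/13) = -1.
Reciprocity: 3 ≡ 3 and 13 ≡ 1 (mod 4), so (3/13) = +(13/3).
Reduce top mod 3: now compute (1/3).
Reached (1/3) = 1. Collecting the sign flips along the way, the symbol is +1.

1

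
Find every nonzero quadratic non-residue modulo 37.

Square k = 1,…,18 (k and 37−k give the same square):
1²=1, 2²=4, 3²=9, 4²=16, 5²=25, 6²=36, 7²≡12, 8²≡27, 9²≡7, 10²≡26, 11²≡10, 12²≡33, 13²≡21, 14²≡11, 15²≡3, 16²≡34, 17²≡30, 18²≡28 (mod 37).
The residues are {1, 3, 4, 7, 9, 10, 11, 12, 16, 21, 25, 26, 27, 28, 30, 33, 34, 36}; the non-residues are the remaining 18 nonzero classes.

2, 5, 6, 8, 13, 14, 15, 17, 18, 19, 20, 22, 23, 24, 29, 31, 32, 35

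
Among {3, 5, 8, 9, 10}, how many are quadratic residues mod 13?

3

(3/13) = +1 → QR.
(5/13) = -1 → non-residue.
(8/13) = -1 → non-residue.
(9/13) = +1 → QR.
(10/13) = +1 → QR.
Total quadratic residues among the 5: 3.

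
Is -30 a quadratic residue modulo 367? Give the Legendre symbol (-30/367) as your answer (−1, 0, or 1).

First reduce: -30 ≡ 337 (mod 367).
Reciprocity: 337 ≡ 1 and 367 ≡ 3 (mod 4), so (337/367) = +(367/337).
Reduce top mod 337: now compute (30/337).
Pull out 2: since 337 ≡ 1 (mod 8), (2/337) = +1.
Reciprocity: 15 ≡ 3 and 337 ≡ 1 (mod 4), so (15/337) = +(337/15).
Reduce top mod 15: now compute (7/15).
Reciprocity: 7 ≡ 3 and 15 ≡ 3 (mod 4), so (7/15) = −(15/7).
Reduce top mod 7: now compute (1/7).
Reached (1/7) = 1. Collecting the sign flips along the way, the symbol is -1.

-1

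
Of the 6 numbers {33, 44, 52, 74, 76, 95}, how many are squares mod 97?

(33/97) = +1 → QR.
(44/97) = +1 → QR.
(52/97) = -1 → non-residue.
(74/97) = -1 → non-residue.
(76/97) = -1 → non-residue.
(95/97) = +1 → QR.
Total quadratic residues among the 6: 3.

3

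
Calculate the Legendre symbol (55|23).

1

Euler's criterion: (55/23) ≡ 9^11 (mod 23).
9^2 ≡ 12 (mod 23)
9^4 ≡ 6 (mod 23)
9^8 ≡ 13 (mod 23)
9^11 = 9^(8+2+1) ≡ 1 (mod 23).
Result is 1, so (55/23) = 1.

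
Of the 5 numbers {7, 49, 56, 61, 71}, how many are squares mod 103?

(7/103) = +1 → QR.
(49/103) = +1 → QR.
(56/103) = +1 → QR.
(61/103) = +1 → QR.
(71/103) = -1 → non-residue.
Total quadratic residues among the 5: 4.

4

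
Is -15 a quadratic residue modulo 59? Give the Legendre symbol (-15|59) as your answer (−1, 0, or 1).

-1

Euler's criterion: (-15/59) ≡ 44^29 (mod 59).
44^2 ≡ 48 (mod 59)
44^4 ≡ 3 (mod 59)
44^8 ≡ 9 (mod 59)
44^16 ≡ 22 (mod 59)
44^29 = 44^(16+8+4+1) ≡ 58 (mod 59).
Result is 58 ≡ −1, so (-15/59) = −1.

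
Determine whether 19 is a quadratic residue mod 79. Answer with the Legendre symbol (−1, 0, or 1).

1

Reciprocity: 19 ≡ 3 and 79 ≡ 3 (mod 4), so (19/79) = −(79/19).
Reduce top mod 19: now compute (3/19).
Reciprocity: 3 ≡ 3 and 19 ≡ 3 (mod 4), so (3/19) = −(19/3).
Reduce top mod 3: now compute (1/3).
Reached (1/3) = 1. Collecting the sign flips along the way, the symbol is +1.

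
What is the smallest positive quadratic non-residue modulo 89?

(2/89) = +1, so 2 is a residue.
(3/89) = −1, so 3 is the smallest positive non-residue mod 89.

3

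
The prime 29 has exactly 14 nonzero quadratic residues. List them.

Square k = 1,…,14 (k and 29−k give the same square):
1²=1, 2²=4, 3²=9, 4²=16, 5²=25, 6²≡7, 7²≡20, 8²≡6, 9²≡23, 10²≡13, 11²≡5, 12²≡28, 13²≡24, 14²≡22 (mod 29).
So the quadratic residues mod 29 are {1, 4, 5, 6, 7, 9, 13, 16, 20, 22, 23, 24, 25, 28}.

1 4 5 6 7 9 13 16 20 22 23 24 25 28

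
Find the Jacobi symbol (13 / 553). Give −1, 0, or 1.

Reciprocity: 13 ≡ 1 and 553 ≡ 1 (mod 4), so (13/553) = +(553/13).
Reduce top mod 13: now compute (7/13).
Reciprocity: 7 ≡ 3 and 13 ≡ 1 (mod 4), so (7/13) = +(13/7).
Reduce top mod 7: now compute (6/7).
Pull out 2: since 7 ≡ 7 (mod 8), (2/7) = +1.
Reciprocity: 3 ≡ 3 and 7 ≡ 3 (mod 4), so (3/7) = −(7/3).
Reduce top mod 3: now compute (1/3).
Reached (1/3) = 1. Collecting the sign flips along the way, the symbol is -1.

-1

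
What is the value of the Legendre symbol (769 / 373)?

-1

Euler's criterion: (769/373) ≡ 23^186 (mod 373).
23^2 ≡ 156 (mod 373)
23^4 ≡ 91 (mod 373)
23^8 ≡ 75 (mod 373)
23^16 ≡ 30 (mod 373)
23^32 ≡ 154 (mod 373)
23^64 ≡ 217 (mod 373)
23^128 ≡ 91 (mod 373)
23^186 = 23^(128+32+16+8+2) ≡ 372 (mod 373).
Result is 372 ≡ −1, so (769/373) = −1.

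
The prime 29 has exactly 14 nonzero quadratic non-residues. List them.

Square k = 1,…,14 (k and 29−k give the same square):
1²=1, 2²=4, 3²=9, 4²=16, 5²=25, 6²≡7, 7²≡20, 8²≡6, 9²≡23, 10²≡13, 11²≡5, 12²≡28, 13²≡24, 14²≡22 (mod 29).
The residues are {1, 4, 5, 6, 7, 9, 13, 16, 20, 22, 23, 24, 25, 28}; the non-residues are the remaining 14 nonzero classes.

2, 3, 8, 10, 11, 12, 14, 15, 17, 18, 19, 21, 26, 27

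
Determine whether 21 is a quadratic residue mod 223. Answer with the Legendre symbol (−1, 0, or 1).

Reciprocity: 21 ≡ 1 and 223 ≡ 3 (mod 4), so (21/223) = +(223/21).
Reduce top mod 21: now compute (13/21).
Reciprocity: 13 ≡ 1 and 21 ≡ 1 (mod 4), so (13/21) = +(21/13).
Reduce top mod 13: now compute (8/13).
Pull out 2^3: since 13 ≡ 5 (mod 8), (2/13) = -1, so (2/13)^3 = -1.
Reached (1/13) = 1. Collecting the sign flips along the way, the symbol is -1.

-1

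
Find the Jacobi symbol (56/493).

Pull out 2^3: since 493 ≡ 5 (mod 8), (2/493) = -1, so (2/493)^3 = -1.
Reciprocity: 7 ≡ 3 and 493 ≡ 1 (mod 4), so (7/493) = +(493/7).
Reduce top mod 7: now compute (3/7).
Reciprocity: 3 ≡ 3 and 7 ≡ 3 (mod 4), so (3/7) = −(7/3).
Reduce top mod 3: now compute (1/3).
Reached (1/3) = 1. Collecting the sign flips along the way, the symbol is +1.

1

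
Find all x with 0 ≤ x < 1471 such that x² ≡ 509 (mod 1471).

Since 1471 ≡ 3 (mod 4), a square root of 509 is 509^((1471+1)/4) = 509^368 mod 1471.
Repeated squaring: 509^2≡185, 509^4≡392, 509^8≡680, 509^16≡506, 509^32≡82, 509^64≡840, 509^128≡991, 509^256≡924 (mod 1471).
509^368 = 509^(256+64+32+16) ≡ 1298 (mod 1471).
Check: 1298² = 1684804 ≡ 509 (mod 1471). The two roots are 173 and 1298.

173, 1298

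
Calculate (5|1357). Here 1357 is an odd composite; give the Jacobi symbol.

Reciprocity: 5 ≡ 1 and 1357 ≡ 1 (mod 4), so (5/1357) = +(1357/5).
Reduce top mod 5: now compute (2/5).
Pull out 2: since 5 ≡ 5 (mod 8), (2/5) = -1.
Reached (1/5) = 1. Collecting the sign flips along the way, the symbol is -1.

-1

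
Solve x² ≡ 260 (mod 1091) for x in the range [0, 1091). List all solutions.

Since 1091 ≡ 3 (mod 4), a square root of 260 is 260^((1091+1)/4) = 260^273 mod 1091.
Repeated squaring: 260^2≡1049, 260^4≡673, 260^8≡164, 260^16≡712, 260^32≡720, 260^64≡175, 260^128≡77, 260^256≡474 (mod 1091).
260^273 = 260^(256+16+1) ≡ 1023 (mod 1091).
Check: 1023² = 1046529 ≡ 260 (mod 1091). The two roots are 68 and 1023.

68, 1023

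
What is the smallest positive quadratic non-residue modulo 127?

(2/127) = +1, so 2 is a residue.
(3/127) = −1, so 3 is the smallest positive non-residue mod 127.

3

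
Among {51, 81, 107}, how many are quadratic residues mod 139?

3

(51/139) = +1 → QR.
(81/139) = +1 → QR.
(107/139) = +1 → QR.
Total quadratic residues among the 3: 3.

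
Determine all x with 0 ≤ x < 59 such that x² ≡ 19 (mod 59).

Since 59 ≡ 3 (mod 4), a square root of 19 is 19^((59+1)/4) = 19^15 mod 59.
Repeated squaring: 19^2≡7, 19^4≡49, 19^8≡41 (mod 59).
19^15 = 19^(8+4+2+1) ≡ 45 (mod 59).
Check: 45² = 2025 ≡ 19 (mod 59). The two roots are 14 and 45.

14, 45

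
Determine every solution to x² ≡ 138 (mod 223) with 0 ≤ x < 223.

Since 223 ≡ 3 (mod 4), a square root of 138 is 138^((223+1)/4) = 138^56 mod 223.
Repeated squaring: 138^2≡89, 138^4≡116, 138^8≡76, 138^16≡201, 138^32≡38 (mod 223).
138^56 = 138^(32+16+8) ≡ 19 (mod 223).
Check: 19² = 361 ≡ 138 (mod 223). The two roots are 19 and 204.

19, 204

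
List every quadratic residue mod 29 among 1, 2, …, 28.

Square k = 1,…,14 (k and 29−k give the same square):
1²=1, 2²=4, 3²=9, 4²=16, 5²=25, 6²≡7, 7²≡20, 8²≡6, 9²≡23, 10²≡13, 11²≡5, 12²≡28, 13²≡24, 14²≡22 (mod 29).
So the quadratic residues mod 29 are {1, 4, 5, 6, 7, 9, 13, 16, 20, 22, 23, 24, 25, 28}.

1,4,5,6,7,9,13,16,20,22,23,24,25,28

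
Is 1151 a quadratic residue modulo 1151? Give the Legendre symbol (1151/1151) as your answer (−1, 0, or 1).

First reduce: 1151 ≡ 0 (mod 1151).
Top reduces to 0: gcd > 1, so the symbol is 0.

0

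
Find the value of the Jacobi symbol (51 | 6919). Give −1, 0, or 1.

Reciprocity: 51 ≡ 3 and 6919 ≡ 3 (mod 4), so (51/6919) = −(6919/51).
Reduce top mod 51: now compute (34/51).
Pull out 2: since 51 ≡ 3 (mod 8), (2/51) = -1.
Reciprocity: 17 ≡ 1 and 51 ≡ 3 (mod 4), so (17/51) = +(51/17).
Reduce top mod 17: now compute (0/17).
Top reduces to 0: gcd > 1, so the symbol is 0.

0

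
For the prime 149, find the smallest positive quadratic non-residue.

(2/149) = −1, so 2 is the smallest positive non-residue mod 149.

2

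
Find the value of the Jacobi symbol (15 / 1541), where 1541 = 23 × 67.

-1

Reciprocity: 15 ≡ 3 and 1541 ≡ 1 (mod 4), so (15/1541) = +(1541/15).
Reduce top mod 15: now compute (11/15).
Reciprocity: 11 ≡ 3 and 15 ≡ 3 (mod 4), so (11/15) = −(15/11).
Reduce top mod 11: now compute (4/11).
Pull out 2^2: since 11 ≡ 3 (mod 8), (2/11) = -1, so (2/11)^2 = +1.
Reached (1/11) = 1. Collecting the sign flips along the way, the symbol is -1.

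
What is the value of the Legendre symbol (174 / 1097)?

-1

Euler's criterion: (174/1097) ≡ 174^548 (mod 1097).
174^2 ≡ 657 (mod 1097)
174^4 ≡ 528 (mod 1097)
174^8 ≡ 146 (mod 1097)
174^16 ≡ 473 (mod 1097)
174^32 ≡ 1038 (mod 1097)
174^64 ≡ 190 (mod 1097)
174^128 ≡ 996 (mod 1097)
174^256 ≡ 328 (mod 1097)
174^512 ≡ 78 (mod 1097)
174^548 = 174^(512+32+4) ≡ 1096 (mod 1097).
Result is 1096 ≡ −1, so (174/1097) = −1.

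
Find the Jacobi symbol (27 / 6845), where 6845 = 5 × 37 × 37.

-1

Reciprocity: 27 ≡ 3 and 6845 ≡ 1 (mod 4), so (27/6845) = +(6845/27).
Reduce top mod 27: now compute (14/27).
Pull out 2: since 27 ≡ 3 (mod 8), (2/27) = -1.
Reciprocity: 7 ≡ 3 and 27 ≡ 3 (mod 4), so (7/27) = −(27/7).
Reduce top mod 7: now compute (6/7).
Pull out 2: since 7 ≡ 7 (mod 8), (2/7) = +1.
Reciprocity: 3 ≡ 3 and 7 ≡ 3 (mod 4), so (3/7) = −(7/3).
Reduce top mod 3: now compute (1/3).
Reached (1/3) = 1. Collecting the sign flips along the way, the symbol is -1.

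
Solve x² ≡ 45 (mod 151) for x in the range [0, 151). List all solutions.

Since 151 ≡ 3 (mod 4), a square root of 45 is 45^((151+1)/4) = 45^38 mod 151.
Repeated squaring: 45^2≡62, 45^4≡69, 45^8≡80, 45^16≡58, 45^32≡42 (mod 151).
45^38 = 45^(32+4+2) ≡ 137 (mod 151).
Check: 137² = 18769 ≡ 45 (mod 151). The two roots are 14 and 137.

14, 137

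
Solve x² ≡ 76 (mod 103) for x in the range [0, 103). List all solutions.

30, 73

Since 103 ≡ 3 (mod 4), a square root of 76 is 76^((103+1)/4) = 76^26 mod 103.
Repeated squaring: 76^2≡8, 76^4≡64, 76^8≡79, 76^16≡61 (mod 103).
76^26 = 76^(16+8+2) ≡ 30 (mod 103).
Check: 30² = 900 ≡ 76 (mod 103). The two roots are 30 and 73.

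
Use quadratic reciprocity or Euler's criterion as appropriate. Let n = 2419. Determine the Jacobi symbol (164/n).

0

Pull out 2^2: since 2419 ≡ 3 (mod 8), (2/2419) = -1, so (2/2419)^2 = +1.
Reciprocity: 41 ≡ 1 and 2419 ≡ 3 (mod 4), so (41/2419) = +(2419/41).
Reduce top mod 41: now compute (0/41).
Top reduces to 0: gcd > 1, so the symbol is 0.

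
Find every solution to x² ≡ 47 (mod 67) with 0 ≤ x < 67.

28, 39

Since 67 ≡ 3 (mod 4), a square root of 47 is 47^((67+1)/4) = 47^17 mod 67.
Repeated squaring: 47^2≡65, 47^4≡4, 47^8≡16, 47^16≡55 (mod 67).
47^17 = 47^(16+1) ≡ 39 (mod 67).
Check: 39² = 1521 ≡ 47 (mod 67). The two roots are 28 and 39.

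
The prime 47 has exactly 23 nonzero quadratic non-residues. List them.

5 10 11 13 15 19 20 22 23 26 29 30 31 33 35 38 39 40 41 43 44 45 46

Square k = 1,…,23 (k and 47−k give the same square):
1²=1, 2²=4, 3²=9, 4²=16, 5²=25, 6²=36, 7²≡2, 8²≡17, 9²≡34, 10²≡6, 11²≡27, 12²≡3, 13²≡28, 14²≡8, 15²≡37, 16²≡21, 17²≡7, 18²≡42, 19²≡32, 20²≡24, 21²≡18, 22²≡14, 23²≡12 (mod 47).
The residues are {1, 2, 3, 4, 6, 7, 8, 9, 12, 14, 16, 17, 18, 21, 24, 25, 27, 28, 32, 34, 36, 37, 42}; the non-residues are the remaining 23 nonzero classes.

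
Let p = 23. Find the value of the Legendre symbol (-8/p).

First reduce: -8 ≡ 15 (mod 23).
Reciprocity: 15 ≡ 3 and 23 ≡ 3 (mod 4), so (15/23) = −(23/15).
Reduce top mod 15: now compute (8/15).
Pull out 2^3: since 15 ≡ 7 (mod 8), (2/15) = +1, so (2/15)^3 = +1.
Reached (1/15) = 1. Collecting the sign flips along the way, the symbol is -1.

-1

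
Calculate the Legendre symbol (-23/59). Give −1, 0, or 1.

Euler's criterion: (-23/59) ≡ 36^29 (mod 59).
36^2 ≡ 57 (mod 59)
36^4 ≡ 4 (mod 59)
36^8 ≡ 16 (mod 59)
36^16 ≡ 20 (mod 59)
36^29 = 36^(16+8+4+1) ≡ 1 (mod 59).
Result is 1, so (-23/59) = 1.

1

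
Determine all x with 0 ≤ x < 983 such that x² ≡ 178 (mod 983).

95, 888

Since 983 ≡ 3 (mod 4), a square root of 178 is 178^((983+1)/4) = 178^246 mod 983.
Repeated squaring: 178^2≡228, 178^4≡868, 178^8≡446, 178^16≡350, 178^32≡608, 178^64≡56, 178^128≡187 (mod 983).
178^246 = 178^(128+64+32+16+4+2) ≡ 888 (mod 983).
Check: 888² = 788544 ≡ 178 (mod 983). The two roots are 95 and 888.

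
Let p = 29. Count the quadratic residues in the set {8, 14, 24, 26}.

1

(8/29) = -1 → non-residue.
(14/29) = -1 → non-residue.
(24/29) = +1 → QR.
(26/29) = -1 → non-residue.
Total quadratic residues among the 4: 1.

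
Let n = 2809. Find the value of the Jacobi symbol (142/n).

Pull out 2: since 2809 ≡ 1 (mod 8), (2/2809) = +1.
Reciprocity: 71 ≡ 3 and 2809 ≡ 1 (mod 4), so (71/2809) = +(2809/71).
Reduce top mod 71: now compute (40/71).
Pull out 2^3: since 71 ≡ 7 (mod 8), (2/71) = +1, so (2/71)^3 = +1.
Reciprocity: 5 ≡ 1 and 71 ≡ 3 (mod 4), so (5/71) = +(71/5).
Reduce top mod 5: now compute (1/5).
Reached (1/5) = 1. Collecting the sign flips along the way, the symbol is +1.

1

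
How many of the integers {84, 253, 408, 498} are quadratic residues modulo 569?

2

(84/569) = -1 → non-residue.
(253/569) = +1 → QR.
(408/569) = -1 → non-residue.
(498/569) = +1 → QR.
Total quadratic residues among the 4: 2.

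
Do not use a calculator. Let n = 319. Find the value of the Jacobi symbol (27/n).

-1

Reciprocity: 27 ≡ 3 and 319 ≡ 3 (mod 4), so (27/319) = −(319/27).
Reduce top mod 27: now compute (22/27).
Pull out 2: since 27 ≡ 3 (mod 8), (2/27) = -1.
Reciprocity: 11 ≡ 3 and 27 ≡ 3 (mod 4), so (11/27) = −(27/11).
Reduce top mod 11: now compute (5/11).
Reciprocity: 5 ≡ 1 and 11 ≡ 3 (mod 4), so (5/11) = +(11/5).
Reduce top mod 5: now compute (1/5).
Reached (1/5) = 1. Collecting the sign flips along the way, the symbol is -1.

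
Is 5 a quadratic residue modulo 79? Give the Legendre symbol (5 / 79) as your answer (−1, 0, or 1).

Reciprocity: 5 ≡ 1 and 79 ≡ 3 (mod 4), so (5/79) = +(79/5).
Reduce top mod 5: now compute (4/5).
Pull out 2^2: since 5 ≡ 5 (mod 8), (2/5) = -1, so (2/5)^2 = +1.
Reached (1/5) = 1. Collecting the sign flips along the way, the symbol is +1.

1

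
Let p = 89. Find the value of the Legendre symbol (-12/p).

-1

Euler's criterion: (-12/89) ≡ 77^44 (mod 89).
77^2 ≡ 55 (mod 89)
77^4 ≡ 88 (mod 89)
77^8 ≡ 1 (mod 89)
77^16 ≡ 1 (mod 89)
77^32 ≡ 1 (mod 89)
77^44 = 77^(32+8+4) ≡ 88 (mod 89).
Result is 88 ≡ −1, so (-12/89) = −1.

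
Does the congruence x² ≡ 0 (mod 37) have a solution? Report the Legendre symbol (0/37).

Top reduces to 0: gcd > 1, so the symbol is 0.

0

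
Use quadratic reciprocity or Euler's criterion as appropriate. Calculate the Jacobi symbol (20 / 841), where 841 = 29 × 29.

Pull out 2^2: since 841 ≡ 1 (mod 8), (2/841) = +1, so (2/841)^2 = +1.
Reciprocity: 5 ≡ 1 and 841 ≡ 1 (mod 4), so (5/841) = +(841/5).
Reduce top mod 5: now compute (1/5).
Reached (1/5) = 1. Collecting the sign flips along the way, the symbol is +1.

1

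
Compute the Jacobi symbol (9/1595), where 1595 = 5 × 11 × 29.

1

Reciprocity: 9 ≡ 1 and 1595 ≡ 3 (mod 4), so (9/1595) = +(1595/9).
Reduce top mod 9: now compute (2/9).
Pull out 2: since 9 ≡ 1 (mod 8), (2/9) = +1.
Reached (1/9) = 1. Collecting the sign flips along the way, the symbol is +1.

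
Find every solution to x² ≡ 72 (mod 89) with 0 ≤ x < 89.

28, 61

89 ≡ 1 (mod 4), so we find a root by search.
Trying successive values, 28² = 784 ≡ 72 (mod 89). The other root is 89 − 28 = 61.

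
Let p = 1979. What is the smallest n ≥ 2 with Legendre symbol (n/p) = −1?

2

(2/1979) = −1, so 2 is the smallest positive non-residue mod 1979.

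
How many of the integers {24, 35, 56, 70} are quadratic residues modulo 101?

(24/101) = +1 → QR.
(35/101) = -1 → non-residue.
(56/101) = +1 → QR.
(70/101) = +1 → QR.
Total quadratic residues among the 4: 3.

3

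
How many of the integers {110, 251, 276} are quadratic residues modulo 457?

1

(110/457) = +1 → QR.
(251/457) = -1 → non-residue.
(276/457) = -1 → non-residue.
Total quadratic residues among the 3: 1.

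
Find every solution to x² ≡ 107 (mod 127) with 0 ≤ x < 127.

Since 127 ≡ 3 (mod 4), a square root of 107 is 107^((127+1)/4) = 107^32 mod 127.
Repeated squaring: 107^2≡19, 107^4≡107, 107^8≡19, 107^16≡107, 107^32≡19 (mod 127).
107^32 = 107^(32) ≡ 19 (mod 127).
Check: 19² = 361 ≡ 107 (mod 127). The two roots are 19 and 108.

19, 108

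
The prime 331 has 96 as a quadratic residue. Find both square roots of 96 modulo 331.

Since 331 ≡ 3 (mod 4), a square root of 96 is 96^((331+1)/4) = 96^83 mod 331.
Repeated squaring: 96^2≡279, 96^4≡56, 96^8≡157, 96^16≡155, 96^32≡193, 96^64≡177 (mod 331).
96^83 = 96^(64+16+2+1) ≡ 33 (mod 331).
Check: 33² = 1089 ≡ 96 (mod 331). The two roots are 33 and 298.

33, 298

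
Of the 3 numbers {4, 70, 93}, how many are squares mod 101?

(4/101) = +1 → QR.
(70/101) = +1 → QR.
(93/101) = -1 → non-residue.
Total quadratic residues among the 3: 2.

2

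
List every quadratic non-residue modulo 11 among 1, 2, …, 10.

2 6 7 8 10

Square k = 1,…,5 (k and 11−k give the same square):
1²=1, 2²=4, 3²=9, 4²≡5, 5²≡3 (mod 11).
The residues are {1, 3, 4, 5, 9}; the non-residues are the remaining 5 nonzero classes.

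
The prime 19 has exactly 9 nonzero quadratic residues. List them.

1 4 5 6 7 9 11 16 17

Square k = 1,…,9 (k and 19−k give the same square):
1²=1, 2²=4, 3²=9, 4²=16, 5²≡6, 6²≡17, 7²≡11, 8²≡7, 9²≡5 (mod 19).
So the quadratic residues mod 19 are {1, 4, 5, 6, 7, 9, 11, 16, 17}.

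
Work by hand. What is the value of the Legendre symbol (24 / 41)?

Pull out 2^3: since 41 ≡ 1 (mod 8), (2/41) = +1, so (2/41)^3 = +1.
Reciprocity: 3 ≡ 3 and 41 ≡ 1 (mod 4), so (3/41) = +(41/3).
Reduce top mod 3: now compute (2/3).
Pull out 2: since 3 ≡ 3 (mod 8), (2/3) = -1.
Reached (1/3) = 1. Collecting the sign flips along the way, the symbol is -1.

-1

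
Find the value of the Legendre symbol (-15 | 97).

First reduce: -15 ≡ 82 (mod 97).
Pull out 2: since 97 ≡ 1 (mod 8), (2/97) = +1.
Reciprocity: 41 ≡ 1 and 97 ≡ 1 (mod 4), so (41/97) = +(97/41).
Reduce top mod 41: now compute (15/41).
Reciprocity: 15 ≡ 3 and 41 ≡ 1 (mod 4), so (15/41) = +(41/15).
Reduce top mod 15: now compute (11/15).
Reciprocity: 11 ≡ 3 and 15 ≡ 3 (mod 4), so (11/15) = −(15/11).
Reduce top mod 11: now compute (4/11).
Pull out 2^2: since 11 ≡ 3 (mod 8), (2/11) = -1, so (2/11)^2 = +1.
Reached (1/11) = 1. Collecting the sign flips along the way, the symbol is -1.

-1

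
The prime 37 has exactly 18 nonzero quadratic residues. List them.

1, 3, 4, 7, 9, 10, 11, 12, 16, 21, 25, 26, 27, 28, 30, 33, 34, 36

Square k = 1,…,18 (k and 37−k give the same square):
1²=1, 2²=4, 3²=9, 4²=16, 5²=25, 6²=36, 7²≡12, 8²≡27, 9²≡7, 10²≡26, 11²≡10, 12²≡33, 13²≡21, 14²≡11, 15²≡3, 16²≡34, 17²≡30, 18²≡28 (mod 37).
So the quadratic residues mod 37 are {1, 3, 4, 7, 9, 10, 11, 12, 16, 21, 25, 26, 27, 28, 30, 33, 34, 36}.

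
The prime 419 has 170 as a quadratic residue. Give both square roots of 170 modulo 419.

Since 419 ≡ 3 (mod 4), a square root of 170 is 170^((419+1)/4) = 170^105 mod 419.
Repeated squaring: 170^2≡408, 170^4≡121, 170^8≡395, 170^16≡157, 170^32≡347, 170^64≡156 (mod 419).
170^105 = 170^(64+32+8+1) ≡ 111 (mod 419).
Check: 111² = 12321 ≡ 170 (mod 419). The two roots are 111 and 308.

111, 308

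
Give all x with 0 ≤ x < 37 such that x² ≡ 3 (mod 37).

15, 22

37 ≡ 1 (mod 4), so we find a root by search.
Trying successive values, 15² = 225 ≡ 3 (mod 37). The other root is 37 − 15 = 22.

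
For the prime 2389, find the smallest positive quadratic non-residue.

2

(2/2389) = −1, so 2 is the smallest positive non-residue mod 2389.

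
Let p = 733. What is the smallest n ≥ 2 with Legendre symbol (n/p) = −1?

2

(2/733) = −1, so 2 is the smallest positive non-residue mod 733.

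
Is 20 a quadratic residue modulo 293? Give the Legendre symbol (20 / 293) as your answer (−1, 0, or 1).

-1

Pull out 2^2: since 293 ≡ 5 (mod 8), (2/293) = -1, so (2/293)^2 = +1.
Reciprocity: 5 ≡ 1 and 293 ≡ 1 (mod 4), so (5/293) = +(293/5).
Reduce top mod 5: now compute (3/5).
Reciprocity: 3 ≡ 3 and 5 ≡ 1 (mod 4), so (3/5) = +(5/3).
Reduce top mod 3: now compute (2/3).
Pull out 2: since 3 ≡ 3 (mod 8), (2/3) = -1.
Reached (1/3) = 1. Collecting the sign flips along the way, the symbol is -1.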